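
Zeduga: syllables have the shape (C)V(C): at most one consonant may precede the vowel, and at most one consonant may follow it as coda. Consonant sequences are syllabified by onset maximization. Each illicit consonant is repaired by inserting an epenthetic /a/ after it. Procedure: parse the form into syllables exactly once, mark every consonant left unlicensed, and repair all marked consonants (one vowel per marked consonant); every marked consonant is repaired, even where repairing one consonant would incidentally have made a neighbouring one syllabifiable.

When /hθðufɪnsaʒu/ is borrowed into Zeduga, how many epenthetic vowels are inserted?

2

The unsyllabifiable consonants are /h/, /θ/; each receives one epenthetic vowel.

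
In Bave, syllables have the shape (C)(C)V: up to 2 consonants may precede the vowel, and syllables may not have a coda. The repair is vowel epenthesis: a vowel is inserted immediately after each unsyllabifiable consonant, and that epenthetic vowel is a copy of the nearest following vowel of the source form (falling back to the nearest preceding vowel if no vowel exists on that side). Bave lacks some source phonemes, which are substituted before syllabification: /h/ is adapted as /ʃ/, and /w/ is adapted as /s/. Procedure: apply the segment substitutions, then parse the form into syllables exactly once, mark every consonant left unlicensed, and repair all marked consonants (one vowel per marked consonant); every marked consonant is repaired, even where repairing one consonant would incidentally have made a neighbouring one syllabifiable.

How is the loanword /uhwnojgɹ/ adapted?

uʃosnojogoɹo

Substitution: /h/ → /ʃ/, /w/ → /s/, giving /uʃsnojgɹ/.
Under (C)(C)V, the unsyllabifiable consonants are /ʃ/, /j/, /g/, /ɹ/ (no codas are permitted; onsets may contain at most 2 consonants).
Each unlicensed consonant becomes the onset of a new syllable: /ʃ/ → /ʃo/, /j/ → /jo/, /g/ → /go/, /ɹ/ → /ɹo/.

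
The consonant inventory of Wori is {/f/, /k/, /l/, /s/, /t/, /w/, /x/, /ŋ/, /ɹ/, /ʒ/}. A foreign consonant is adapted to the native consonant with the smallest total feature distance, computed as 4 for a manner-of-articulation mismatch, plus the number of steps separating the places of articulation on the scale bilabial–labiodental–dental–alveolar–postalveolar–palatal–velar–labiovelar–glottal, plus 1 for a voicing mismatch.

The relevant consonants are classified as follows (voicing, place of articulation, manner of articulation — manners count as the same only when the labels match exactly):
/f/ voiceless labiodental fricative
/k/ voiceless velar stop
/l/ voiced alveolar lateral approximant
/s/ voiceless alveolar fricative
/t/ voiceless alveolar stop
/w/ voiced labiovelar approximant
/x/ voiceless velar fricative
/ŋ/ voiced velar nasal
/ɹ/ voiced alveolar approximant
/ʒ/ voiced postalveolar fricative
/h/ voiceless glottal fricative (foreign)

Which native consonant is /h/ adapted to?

/x/ is closest: same manner (fricative), place distance 2 (glottal→velar), same voicing; total 2. Next closest is /s/ at distance 5.

x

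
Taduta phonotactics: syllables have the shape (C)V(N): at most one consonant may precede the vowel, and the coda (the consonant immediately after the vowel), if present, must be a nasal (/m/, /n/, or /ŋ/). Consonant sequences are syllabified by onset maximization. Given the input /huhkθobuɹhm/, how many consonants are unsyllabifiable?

5

Syllabifying with onset maximization leaves /h/, /k/, /ɹ/, /h/, /m/ stranded (only a nasal (/m/, /n/, or /ŋ/) is licensed in coda position; onsets are limited to one consonant).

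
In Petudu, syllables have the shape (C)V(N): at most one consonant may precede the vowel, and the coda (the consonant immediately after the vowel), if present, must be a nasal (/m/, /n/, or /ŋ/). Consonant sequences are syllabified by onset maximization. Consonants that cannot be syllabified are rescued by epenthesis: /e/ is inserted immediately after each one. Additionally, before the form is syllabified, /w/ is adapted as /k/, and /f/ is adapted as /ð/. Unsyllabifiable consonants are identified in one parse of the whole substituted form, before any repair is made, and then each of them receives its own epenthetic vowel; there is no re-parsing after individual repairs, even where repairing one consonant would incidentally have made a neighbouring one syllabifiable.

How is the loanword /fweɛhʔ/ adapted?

ðekeɛheʔe

Substitution: /f/ → /ð/, /w/ → /k/, giving /ðkeɛhʔ/.
The consonants /ð/, /h/, /ʔ/ cannot be parsed into a legal (C)V(N) syllable (only a nasal (/m/, /n/, or /ŋ/) is licensed in coda position; onsets are limited to one consonant).
Inserting the epenthetic vowel yields /ð/ → /ðe/, /h/ → /he/, /ʔ/ → /ʔe/.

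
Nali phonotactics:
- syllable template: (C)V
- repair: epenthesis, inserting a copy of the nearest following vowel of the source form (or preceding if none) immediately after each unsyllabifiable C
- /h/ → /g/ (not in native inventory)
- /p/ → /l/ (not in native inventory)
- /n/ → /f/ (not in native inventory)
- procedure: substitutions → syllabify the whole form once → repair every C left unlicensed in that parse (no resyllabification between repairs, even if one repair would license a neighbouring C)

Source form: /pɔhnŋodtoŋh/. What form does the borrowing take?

lɔgofoŋodotoŋogo

Substitution: /p/ → /l/, /h/ → /g/, /n/ → /f/, giving /lɔgfŋodtoŋg/.
The consonants /g/, /f/, /d/, /ŋ/, /g/ cannot be parsed into a legal (C)V syllable (no codas are permitted; onsets are limited to one consonant).
Inserting the epenthetic vowel yields /g/ → /go/, /f/ → /fo/, /d/ → /do/, /ŋ/ → /ŋo/, /g/ → /go/.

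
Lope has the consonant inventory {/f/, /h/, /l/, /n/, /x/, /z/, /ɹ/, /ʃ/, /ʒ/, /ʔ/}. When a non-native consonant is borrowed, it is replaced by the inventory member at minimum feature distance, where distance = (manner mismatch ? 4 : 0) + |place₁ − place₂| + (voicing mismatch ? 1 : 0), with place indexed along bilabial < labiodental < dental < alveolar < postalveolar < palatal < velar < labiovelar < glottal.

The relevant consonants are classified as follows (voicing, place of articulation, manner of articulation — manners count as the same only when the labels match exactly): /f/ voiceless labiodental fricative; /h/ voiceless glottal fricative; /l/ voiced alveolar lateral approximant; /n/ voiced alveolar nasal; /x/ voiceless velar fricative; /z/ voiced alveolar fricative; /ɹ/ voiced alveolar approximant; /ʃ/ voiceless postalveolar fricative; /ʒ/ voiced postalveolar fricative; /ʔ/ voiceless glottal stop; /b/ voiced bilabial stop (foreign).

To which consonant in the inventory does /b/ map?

/f/ is closest: manner differs (stop→fricative, +4), place distance 1 (bilabial→labiodental), voicing differs (+1); total 6. Next closest is /l/ at distance 7.

f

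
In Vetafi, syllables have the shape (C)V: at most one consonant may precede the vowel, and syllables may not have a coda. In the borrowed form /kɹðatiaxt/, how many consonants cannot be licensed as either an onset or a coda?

4

The consonants /k/, /ɹ/, /x/, /t/ cannot be parsed into a legal (C)V syllable (no codas are permitted; onsets are limited to one consonant).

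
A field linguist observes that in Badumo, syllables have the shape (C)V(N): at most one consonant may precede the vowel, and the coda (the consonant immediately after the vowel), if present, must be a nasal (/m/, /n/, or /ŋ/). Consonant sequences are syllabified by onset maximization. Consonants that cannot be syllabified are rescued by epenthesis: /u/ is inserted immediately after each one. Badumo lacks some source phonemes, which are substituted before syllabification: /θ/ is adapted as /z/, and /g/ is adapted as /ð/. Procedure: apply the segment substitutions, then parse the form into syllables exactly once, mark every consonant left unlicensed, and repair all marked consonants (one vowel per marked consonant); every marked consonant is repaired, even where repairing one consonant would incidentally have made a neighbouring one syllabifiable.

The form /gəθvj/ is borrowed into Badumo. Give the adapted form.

Substitution: /g/ → /ð/, /θ/ → /z/, giving /ðəzvj/.
The consonants /z/, /v/, /j/ cannot be parsed into a legal (C)V(N) syllable (only a nasal (/m/, /n/, or /ŋ/) is licensed in coda position; onsets are limited to one consonant).
Each unlicensed consonant becomes the onset of a new syllable: /z/ → /zu/, /v/ → /vu/, /j/ → /ju/.

ðəzuvuju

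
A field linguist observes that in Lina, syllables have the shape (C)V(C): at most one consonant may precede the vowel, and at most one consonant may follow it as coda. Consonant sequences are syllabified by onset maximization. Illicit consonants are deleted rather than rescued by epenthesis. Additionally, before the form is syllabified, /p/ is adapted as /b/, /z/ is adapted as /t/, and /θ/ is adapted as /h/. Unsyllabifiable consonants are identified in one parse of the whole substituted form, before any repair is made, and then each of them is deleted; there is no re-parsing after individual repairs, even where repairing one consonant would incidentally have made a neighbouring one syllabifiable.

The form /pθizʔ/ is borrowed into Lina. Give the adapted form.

hit

Substitution: /p/ → /b/, /θ/ → /h/, /z/ → /t/, giving /bhitʔ/.
Under (C)V(C), the unsyllabifiable consonants are /b/, /ʔ/ (at most one coda consonant is licensed; onsets are limited to one consonant).
Deleting the stranded consonants removes /b/, /ʔ/.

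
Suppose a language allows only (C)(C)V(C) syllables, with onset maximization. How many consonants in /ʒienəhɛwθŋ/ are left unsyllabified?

The consonants /θ/, /ŋ/ cannot be parsed into a legal (C)(C)V(C) syllable (at most one coda consonant is licensed; onsets may contain at most 2 consonants).

2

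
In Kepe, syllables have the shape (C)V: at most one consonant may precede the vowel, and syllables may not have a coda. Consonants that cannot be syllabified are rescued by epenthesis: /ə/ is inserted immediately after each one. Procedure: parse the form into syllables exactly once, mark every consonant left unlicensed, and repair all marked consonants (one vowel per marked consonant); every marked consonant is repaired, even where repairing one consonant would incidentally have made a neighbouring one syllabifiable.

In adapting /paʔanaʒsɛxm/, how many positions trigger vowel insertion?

3

The unsyllabifiable consonants are /ʒ/, /x/, /m/; each receives one epenthetic vowel.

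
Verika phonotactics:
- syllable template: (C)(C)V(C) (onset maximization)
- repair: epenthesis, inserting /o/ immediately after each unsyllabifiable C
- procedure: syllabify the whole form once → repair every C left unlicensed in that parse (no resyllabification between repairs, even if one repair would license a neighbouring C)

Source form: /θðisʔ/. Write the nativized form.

θðisʔo

The consonants /ʔ/ cannot be parsed into a legal (C)(C)V(C) syllable (at most one coda consonant is licensed; onsets may contain at most 2 consonants).
Each unlicensed consonant becomes the onset of a new syllable: /ʔ/ → /ʔo/.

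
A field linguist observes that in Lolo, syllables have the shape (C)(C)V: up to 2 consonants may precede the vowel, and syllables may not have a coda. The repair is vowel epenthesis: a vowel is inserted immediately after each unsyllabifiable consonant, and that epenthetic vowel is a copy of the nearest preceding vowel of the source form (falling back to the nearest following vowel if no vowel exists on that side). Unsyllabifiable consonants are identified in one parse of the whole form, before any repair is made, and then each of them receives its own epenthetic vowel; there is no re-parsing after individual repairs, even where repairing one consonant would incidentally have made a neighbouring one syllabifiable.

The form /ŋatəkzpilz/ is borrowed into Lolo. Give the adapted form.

ŋatəkəzpilizi

Syllabifying with onset maximization leaves /k/, /l/, /z/ stranded (no codas are permitted; onsets may contain at most 2 consonants).
Inserting the epenthetic vowel yields /k/ → /kə/, /l/ → /li/, /z/ → /zi/.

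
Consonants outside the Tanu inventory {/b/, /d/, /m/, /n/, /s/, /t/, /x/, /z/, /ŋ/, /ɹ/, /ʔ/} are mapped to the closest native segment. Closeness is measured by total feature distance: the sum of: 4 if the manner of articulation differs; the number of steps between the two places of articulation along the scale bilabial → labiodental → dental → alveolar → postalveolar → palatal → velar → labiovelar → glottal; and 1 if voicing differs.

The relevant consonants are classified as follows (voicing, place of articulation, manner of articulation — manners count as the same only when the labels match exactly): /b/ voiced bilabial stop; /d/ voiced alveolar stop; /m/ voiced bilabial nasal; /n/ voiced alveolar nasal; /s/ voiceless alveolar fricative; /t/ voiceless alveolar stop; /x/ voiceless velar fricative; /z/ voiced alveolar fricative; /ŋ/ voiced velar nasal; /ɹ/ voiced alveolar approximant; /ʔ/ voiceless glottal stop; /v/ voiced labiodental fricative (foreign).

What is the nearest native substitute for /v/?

z

/z/ is closest: same manner (fricative), place distance 2 (labiodental→alveolar), same voicing; total 2. Next closest is /s/ at distance 3.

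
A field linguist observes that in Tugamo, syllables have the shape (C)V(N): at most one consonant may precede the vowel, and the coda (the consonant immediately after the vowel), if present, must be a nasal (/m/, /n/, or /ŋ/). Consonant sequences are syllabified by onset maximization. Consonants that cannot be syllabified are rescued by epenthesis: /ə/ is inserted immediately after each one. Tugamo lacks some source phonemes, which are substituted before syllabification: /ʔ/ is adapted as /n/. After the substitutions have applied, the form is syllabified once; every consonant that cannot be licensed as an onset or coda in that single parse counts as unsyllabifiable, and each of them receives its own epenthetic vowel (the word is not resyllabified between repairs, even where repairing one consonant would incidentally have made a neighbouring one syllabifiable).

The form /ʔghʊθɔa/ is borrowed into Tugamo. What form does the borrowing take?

nəgəhʊθɔa

Substitution: /ʔ/ → /n/, giving /nghʊθɔa/.
Syllabifying with onset maximization leaves /n/, /g/ stranded (only a nasal (/m/, /n/, or /ŋ/) is licensed in coda position; onsets are limited to one consonant).
Each unlicensed consonant becomes the onset of a new syllable: /n/ → /nə/, /g/ → /gə/.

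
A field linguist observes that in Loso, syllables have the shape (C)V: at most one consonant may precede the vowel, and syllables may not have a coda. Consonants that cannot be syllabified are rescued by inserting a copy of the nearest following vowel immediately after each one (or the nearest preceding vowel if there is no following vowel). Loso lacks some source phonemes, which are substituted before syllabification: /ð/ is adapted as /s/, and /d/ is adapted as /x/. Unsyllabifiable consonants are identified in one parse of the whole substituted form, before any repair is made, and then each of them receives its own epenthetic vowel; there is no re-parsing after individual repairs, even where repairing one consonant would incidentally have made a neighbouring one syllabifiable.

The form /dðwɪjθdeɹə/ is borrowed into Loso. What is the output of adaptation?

xɪsɪwɪjeθexeɹə

Substitution: /d/ → /x/, /ð/ → /s/, giving /xswɪjθxeɹə/.
The consonants /x/, /s/, /j/, /θ/ cannot be parsed into a legal (C)V syllable (no codas are permitted; onsets are limited to one consonant).
Inserting the epenthetic vowel yields /x/ → /xɪ/, /s/ → /sɪ/, /j/ → /je/, /θ/ → /θe/.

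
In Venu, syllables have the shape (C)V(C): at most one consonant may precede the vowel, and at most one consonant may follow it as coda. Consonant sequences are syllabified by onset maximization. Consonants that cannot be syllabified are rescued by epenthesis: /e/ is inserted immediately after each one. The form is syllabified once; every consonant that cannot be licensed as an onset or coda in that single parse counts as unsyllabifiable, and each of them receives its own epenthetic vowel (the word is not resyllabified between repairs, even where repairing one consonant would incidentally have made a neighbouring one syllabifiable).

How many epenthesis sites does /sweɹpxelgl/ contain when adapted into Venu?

4

The unsyllabifiable consonants are /s/, /p/, /g/, /l/; each receives one epenthetic vowel.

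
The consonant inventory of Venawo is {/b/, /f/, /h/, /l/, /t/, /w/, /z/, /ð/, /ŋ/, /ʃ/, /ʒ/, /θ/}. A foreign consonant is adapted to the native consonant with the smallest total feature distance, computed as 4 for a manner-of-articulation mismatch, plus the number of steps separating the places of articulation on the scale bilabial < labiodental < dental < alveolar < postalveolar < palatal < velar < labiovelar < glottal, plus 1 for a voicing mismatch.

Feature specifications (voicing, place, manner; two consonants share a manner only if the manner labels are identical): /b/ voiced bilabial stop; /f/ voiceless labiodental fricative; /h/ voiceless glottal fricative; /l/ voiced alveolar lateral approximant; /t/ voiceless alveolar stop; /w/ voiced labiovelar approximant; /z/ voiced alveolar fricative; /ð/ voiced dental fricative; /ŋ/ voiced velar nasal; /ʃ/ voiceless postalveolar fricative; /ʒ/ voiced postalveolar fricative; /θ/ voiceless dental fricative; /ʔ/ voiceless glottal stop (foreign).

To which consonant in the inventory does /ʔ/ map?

h

/h/ is closest: manner differs (stop→fricative, +4), place distance 0 (glottal→glottal), same voicing; total 4. Next closest is /t/ at distance 5.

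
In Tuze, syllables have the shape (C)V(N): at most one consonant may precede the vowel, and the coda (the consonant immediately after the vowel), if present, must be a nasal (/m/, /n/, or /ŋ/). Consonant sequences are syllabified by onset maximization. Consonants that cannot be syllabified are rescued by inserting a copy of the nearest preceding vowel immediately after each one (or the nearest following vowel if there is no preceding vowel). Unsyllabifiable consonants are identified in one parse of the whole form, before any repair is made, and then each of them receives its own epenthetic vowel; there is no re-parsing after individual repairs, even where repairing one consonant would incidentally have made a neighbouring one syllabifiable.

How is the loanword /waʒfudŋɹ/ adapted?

Syllabifying with onset maximization leaves /ʒ/, /d/, /ŋ/, /ɹ/ stranded (only a nasal (/m/, /n/, or /ŋ/) is licensed in coda position; onsets are limited to one consonant).
Each unlicensed consonant becomes the onset of a new syllable: /ʒ/ → /ʒa/, /d/ → /du/, /ŋ/ → /ŋu/, /ɹ/ → /ɹu/.

waʒafuduŋuɹu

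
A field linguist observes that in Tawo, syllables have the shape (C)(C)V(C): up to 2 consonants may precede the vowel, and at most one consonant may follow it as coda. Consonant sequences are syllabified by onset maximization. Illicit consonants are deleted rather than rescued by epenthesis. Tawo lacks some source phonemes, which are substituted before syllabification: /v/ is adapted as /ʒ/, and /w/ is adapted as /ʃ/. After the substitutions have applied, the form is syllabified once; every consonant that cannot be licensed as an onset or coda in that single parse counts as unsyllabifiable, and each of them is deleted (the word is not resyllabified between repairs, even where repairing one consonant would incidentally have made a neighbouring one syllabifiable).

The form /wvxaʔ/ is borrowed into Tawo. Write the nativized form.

Substitution: /w/ → /ʃ/, /v/ → /ʒ/, giving /ʃʒxaʔ/.
Under (C)(C)V(C), the unsyllabifiable consonants are /ʃ/ (at most one coda consonant is licensed; onsets may contain at most 2 consonants).
Deleting the stranded consonants removes /ʃ/.

ʒxaʔ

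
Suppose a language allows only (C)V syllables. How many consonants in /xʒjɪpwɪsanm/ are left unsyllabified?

Syllabifying with onset maximization leaves /x/, /ʒ/, /p/, /n/, /m/ stranded (no codas are permitted; onsets are limited to one consonant).

5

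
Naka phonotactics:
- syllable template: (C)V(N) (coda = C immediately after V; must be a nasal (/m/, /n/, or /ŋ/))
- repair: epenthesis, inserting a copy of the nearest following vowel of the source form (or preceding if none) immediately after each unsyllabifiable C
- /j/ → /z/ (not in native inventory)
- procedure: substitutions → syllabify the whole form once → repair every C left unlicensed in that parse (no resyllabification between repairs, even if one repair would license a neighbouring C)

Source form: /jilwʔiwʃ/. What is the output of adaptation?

ziliwiʔiwiʃi

Substitution: /j/ → /z/, giving /zilwʔiwʃ/.
Under (C)V(N), the unsyllabifiable consonants are /l/, /w/, /w/, /ʃ/ (only a nasal (/m/, /n/, or /ŋ/) is licensed in coda position; onsets are limited to one consonant).
Each unlicensed consonant becomes the onset of a new syllable: /l/ → /li/, /w/ → /wi/, /w/ → /wi/, /ʃ/ → /ʃi/.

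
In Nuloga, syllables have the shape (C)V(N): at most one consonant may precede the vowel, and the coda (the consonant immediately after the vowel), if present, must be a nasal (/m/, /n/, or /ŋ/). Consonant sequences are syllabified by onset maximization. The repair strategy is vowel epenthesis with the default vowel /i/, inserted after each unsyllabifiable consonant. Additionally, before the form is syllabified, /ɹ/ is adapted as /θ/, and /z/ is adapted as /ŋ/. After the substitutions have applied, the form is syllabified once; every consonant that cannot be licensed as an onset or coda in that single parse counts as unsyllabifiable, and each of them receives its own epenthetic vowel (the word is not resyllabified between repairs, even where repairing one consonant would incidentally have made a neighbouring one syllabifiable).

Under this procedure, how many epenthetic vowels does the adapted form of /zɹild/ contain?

3

After substitution the input is /ŋθild/.
The unsyllabifiable consonants are /ŋ/, /l/, /d/; each receives one epenthetic vowel.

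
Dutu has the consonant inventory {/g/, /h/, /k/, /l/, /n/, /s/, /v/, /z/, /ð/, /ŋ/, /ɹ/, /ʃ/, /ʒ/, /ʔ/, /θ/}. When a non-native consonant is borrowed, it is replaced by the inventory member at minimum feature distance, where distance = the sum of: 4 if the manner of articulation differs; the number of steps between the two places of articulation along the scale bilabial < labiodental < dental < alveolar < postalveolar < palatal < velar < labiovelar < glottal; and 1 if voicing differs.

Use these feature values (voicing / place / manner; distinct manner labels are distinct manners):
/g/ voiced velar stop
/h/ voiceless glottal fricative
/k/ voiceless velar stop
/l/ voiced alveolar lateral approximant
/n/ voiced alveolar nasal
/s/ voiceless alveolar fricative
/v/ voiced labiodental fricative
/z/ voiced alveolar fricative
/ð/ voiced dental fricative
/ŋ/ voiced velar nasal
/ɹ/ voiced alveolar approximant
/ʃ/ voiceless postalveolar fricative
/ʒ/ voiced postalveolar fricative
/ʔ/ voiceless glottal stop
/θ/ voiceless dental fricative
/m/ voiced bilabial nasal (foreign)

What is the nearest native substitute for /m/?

/n/ is closest: same manner (nasal), place distance 3 (bilabial→alveolar), same voicing; total 3. Next closest is /v/ at distance 5.

n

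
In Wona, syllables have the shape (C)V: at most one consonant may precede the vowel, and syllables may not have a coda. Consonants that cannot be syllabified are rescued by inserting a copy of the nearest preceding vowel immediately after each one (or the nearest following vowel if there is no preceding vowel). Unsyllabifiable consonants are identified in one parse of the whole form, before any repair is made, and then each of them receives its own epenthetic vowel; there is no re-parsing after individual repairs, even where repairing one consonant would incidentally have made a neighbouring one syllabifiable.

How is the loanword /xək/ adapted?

xəkə

Syllabifying with onset maximization leaves /k/ stranded (no codas are permitted; onsets are limited to one consonant).
Epenthesis after each stranded consonant: /k/ → /kə/.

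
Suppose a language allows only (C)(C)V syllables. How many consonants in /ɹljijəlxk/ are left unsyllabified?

The consonants /ɹ/, /l/, /x/, /k/ cannot be parsed into a legal (C)(C)V syllable (no codas are permitted; onsets may contain at most 2 consonants).

4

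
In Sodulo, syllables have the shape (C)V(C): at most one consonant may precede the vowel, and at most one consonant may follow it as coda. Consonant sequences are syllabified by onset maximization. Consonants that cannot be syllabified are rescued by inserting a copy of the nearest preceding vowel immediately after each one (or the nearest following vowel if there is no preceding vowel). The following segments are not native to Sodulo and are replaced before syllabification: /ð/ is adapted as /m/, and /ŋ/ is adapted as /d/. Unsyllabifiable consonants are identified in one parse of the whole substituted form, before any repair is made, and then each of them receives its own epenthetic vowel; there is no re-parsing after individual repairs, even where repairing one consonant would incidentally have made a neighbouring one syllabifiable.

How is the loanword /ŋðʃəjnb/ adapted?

Substitution: /ŋ/ → /d/, /ð/ → /m/, giving /dmʃəjnb/.
Under (C)V(C), the unsyllabifiable consonants are /d/, /m/, /n/, /b/ (at most one coda consonant is licensed; onsets are limited to one consonant).
Each unlicensed consonant becomes the onset of a new syllable: /d/ → /də/, /m/ → /mə/, /n/ → /nə/, /b/ → /bə/.

dəməʃəjnəbə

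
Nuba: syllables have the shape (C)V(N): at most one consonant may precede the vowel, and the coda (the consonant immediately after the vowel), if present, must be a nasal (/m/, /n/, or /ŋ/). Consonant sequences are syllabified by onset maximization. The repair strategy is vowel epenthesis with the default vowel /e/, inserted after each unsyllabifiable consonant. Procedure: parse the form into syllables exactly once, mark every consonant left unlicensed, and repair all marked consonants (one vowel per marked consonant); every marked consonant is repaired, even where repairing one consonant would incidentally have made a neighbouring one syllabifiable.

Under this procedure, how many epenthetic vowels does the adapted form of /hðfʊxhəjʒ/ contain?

5

The unsyllabifiable consonants are /h/, /ð/, /x/, /j/, /ʒ/; each receives one epenthetic vowel.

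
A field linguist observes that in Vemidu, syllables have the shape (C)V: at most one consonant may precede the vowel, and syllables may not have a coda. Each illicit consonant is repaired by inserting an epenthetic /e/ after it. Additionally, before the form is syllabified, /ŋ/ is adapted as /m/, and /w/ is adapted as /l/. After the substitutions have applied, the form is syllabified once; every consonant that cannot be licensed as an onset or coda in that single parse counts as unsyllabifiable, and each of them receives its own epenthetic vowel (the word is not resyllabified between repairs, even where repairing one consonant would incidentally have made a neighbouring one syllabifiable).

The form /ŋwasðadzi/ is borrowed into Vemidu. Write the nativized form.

Substitution: /ŋ/ → /m/, /w/ → /l/, giving /mlasðadzi/.
Under (C)V, the unsyllabifiable consonants are /m/, /s/, /d/ (no codas are permitted; onsets are limited to one consonant).
Epenthesis after each stranded consonant: /m/ → /me/, /s/ → /se/, /d/ → /de/.

melaseðadezi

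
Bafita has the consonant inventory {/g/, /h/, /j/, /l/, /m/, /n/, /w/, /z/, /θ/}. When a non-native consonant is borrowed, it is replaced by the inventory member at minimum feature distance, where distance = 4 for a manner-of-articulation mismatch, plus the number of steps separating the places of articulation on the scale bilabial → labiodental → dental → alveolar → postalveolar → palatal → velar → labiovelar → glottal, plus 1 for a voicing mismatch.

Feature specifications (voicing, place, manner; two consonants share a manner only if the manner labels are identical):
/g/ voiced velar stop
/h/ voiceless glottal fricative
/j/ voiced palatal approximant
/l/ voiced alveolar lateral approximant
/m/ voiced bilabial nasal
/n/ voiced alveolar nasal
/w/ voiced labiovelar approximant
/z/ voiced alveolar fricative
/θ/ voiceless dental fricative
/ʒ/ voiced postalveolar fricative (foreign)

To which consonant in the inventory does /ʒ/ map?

z

/z/ is closest: same manner (fricative), place distance 1 (postalveolar→alveolar), same voicing; total 1. Next closest is /θ/ at distance 3.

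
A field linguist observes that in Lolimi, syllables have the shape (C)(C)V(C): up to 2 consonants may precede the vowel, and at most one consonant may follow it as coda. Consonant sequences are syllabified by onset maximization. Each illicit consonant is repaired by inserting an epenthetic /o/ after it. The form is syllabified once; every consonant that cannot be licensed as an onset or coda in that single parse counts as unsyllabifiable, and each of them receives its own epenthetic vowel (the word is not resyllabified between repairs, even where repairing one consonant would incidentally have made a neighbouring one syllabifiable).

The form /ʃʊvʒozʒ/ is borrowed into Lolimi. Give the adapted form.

Under (C)(C)V(C), the unsyllabifiable consonants are /ʒ/ (at most one coda consonant is licensed; onsets may contain at most 2 consonants).
Inserting the epenthetic vowel yields /ʒ/ → /ʒo/.

ʃʊvʒozʒo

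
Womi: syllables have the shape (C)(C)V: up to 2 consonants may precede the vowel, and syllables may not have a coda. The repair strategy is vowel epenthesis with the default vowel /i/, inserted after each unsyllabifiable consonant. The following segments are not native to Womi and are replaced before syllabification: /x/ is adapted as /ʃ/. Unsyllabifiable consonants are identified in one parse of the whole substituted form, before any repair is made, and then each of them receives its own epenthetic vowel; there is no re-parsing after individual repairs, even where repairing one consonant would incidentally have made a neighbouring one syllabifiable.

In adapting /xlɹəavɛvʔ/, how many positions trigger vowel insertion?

3

After substitution the input is /ʃlɹəavɛvʔ/.
The unsyllabifiable consonants are /ʃ/, /v/, /ʔ/; each receives one epenthetic vowel.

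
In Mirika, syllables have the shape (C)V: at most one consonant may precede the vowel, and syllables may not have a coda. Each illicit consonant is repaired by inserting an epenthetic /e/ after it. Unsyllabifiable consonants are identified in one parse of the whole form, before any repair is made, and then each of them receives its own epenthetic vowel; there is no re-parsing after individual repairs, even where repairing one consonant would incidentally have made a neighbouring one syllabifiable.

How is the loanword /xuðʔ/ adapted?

xuðeʔe

Syllabifying with onset maximization leaves /ð/, /ʔ/ stranded (no codas are permitted; onsets are limited to one consonant).
Each unlicensed consonant becomes the onset of a new syllable: /ð/ → /ðe/, /ʔ/ → /ʔe/.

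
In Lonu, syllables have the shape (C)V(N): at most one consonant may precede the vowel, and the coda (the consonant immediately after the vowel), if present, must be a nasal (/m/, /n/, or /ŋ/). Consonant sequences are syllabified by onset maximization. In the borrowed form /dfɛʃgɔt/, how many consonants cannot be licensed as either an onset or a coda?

Under (C)V(N), the unsyllabifiable consonants are /d/, /ʃ/, /t/ (only a nasal (/m/, /n/, or /ŋ/) is licensed in coda position; onsets are limited to one consonant).

3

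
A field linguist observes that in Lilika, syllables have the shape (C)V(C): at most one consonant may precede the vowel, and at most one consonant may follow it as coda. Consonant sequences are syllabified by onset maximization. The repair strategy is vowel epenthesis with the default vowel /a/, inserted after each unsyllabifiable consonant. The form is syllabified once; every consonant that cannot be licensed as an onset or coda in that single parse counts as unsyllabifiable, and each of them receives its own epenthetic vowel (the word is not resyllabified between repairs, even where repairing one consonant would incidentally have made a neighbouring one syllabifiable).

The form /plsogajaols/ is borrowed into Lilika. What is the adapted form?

palasogajaolsa

Under (C)V(C), the unsyllabifiable consonants are /p/, /l/, /s/ (at most one coda consonant is licensed; onsets are limited to one consonant).
Epenthesis after each stranded consonant: /p/ → /pa/, /l/ → /la/, /s/ → /sa/.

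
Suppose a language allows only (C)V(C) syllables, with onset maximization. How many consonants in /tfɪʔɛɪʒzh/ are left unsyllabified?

3

Syllabifying with onset maximization leaves /t/, /z/, /h/ stranded (at most one coda consonant is licensed; onsets are limited to one consonant).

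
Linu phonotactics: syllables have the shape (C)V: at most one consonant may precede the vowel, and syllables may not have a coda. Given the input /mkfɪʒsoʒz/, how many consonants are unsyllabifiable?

5

Syllabifying with onset maximization leaves /m/, /k/, /ʒ/, /ʒ/, /z/ stranded (no codas are permitted; onsets are limited to one consonant).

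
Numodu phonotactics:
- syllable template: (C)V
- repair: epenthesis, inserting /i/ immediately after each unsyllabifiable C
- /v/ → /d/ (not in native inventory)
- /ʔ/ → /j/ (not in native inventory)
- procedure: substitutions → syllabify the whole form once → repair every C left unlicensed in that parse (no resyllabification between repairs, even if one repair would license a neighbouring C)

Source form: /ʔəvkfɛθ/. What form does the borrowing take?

jədikifɛθi

Substitution: /ʔ/ → /j/, /v/ → /d/, giving /jədkfɛθ/.
The consonants /d/, /k/, /θ/ cannot be parsed into a legal (C)V syllable (no codas are permitted; onsets are limited to one consonant).
Each unlicensed consonant becomes the onset of a new syllable: /d/ → /di/, /k/ → /ki/, /θ/ → /θi/.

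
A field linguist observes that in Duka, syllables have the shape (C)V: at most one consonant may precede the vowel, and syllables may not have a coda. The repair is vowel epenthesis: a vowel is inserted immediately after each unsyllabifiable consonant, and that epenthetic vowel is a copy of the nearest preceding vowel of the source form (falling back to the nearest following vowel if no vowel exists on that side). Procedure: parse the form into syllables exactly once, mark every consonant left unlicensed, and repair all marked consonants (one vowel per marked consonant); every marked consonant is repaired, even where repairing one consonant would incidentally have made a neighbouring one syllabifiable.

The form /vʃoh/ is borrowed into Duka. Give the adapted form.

voʃoho

Syllabifying with onset maximization leaves /v/, /h/ stranded (no codas are permitted; onsets are limited to one consonant).
Inserting the epenthetic vowel yields /v/ → /vo/, /h/ → /ho/.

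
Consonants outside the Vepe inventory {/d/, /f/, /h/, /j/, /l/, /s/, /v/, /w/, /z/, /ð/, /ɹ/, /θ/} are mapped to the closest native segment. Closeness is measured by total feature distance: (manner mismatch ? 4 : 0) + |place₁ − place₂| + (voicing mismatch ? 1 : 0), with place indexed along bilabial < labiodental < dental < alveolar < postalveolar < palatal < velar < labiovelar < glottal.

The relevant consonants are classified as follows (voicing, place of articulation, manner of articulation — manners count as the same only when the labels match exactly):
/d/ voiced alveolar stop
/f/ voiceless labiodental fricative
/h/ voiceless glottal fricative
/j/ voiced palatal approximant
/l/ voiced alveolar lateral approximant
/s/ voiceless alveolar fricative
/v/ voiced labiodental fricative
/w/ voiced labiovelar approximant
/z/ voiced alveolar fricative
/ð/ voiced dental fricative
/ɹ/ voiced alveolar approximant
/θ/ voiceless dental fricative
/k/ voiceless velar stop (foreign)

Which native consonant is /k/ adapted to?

/d/ is closest: same manner (stop), place distance 3 (velar→alveolar), voicing differs (+1); total 4. Next closest is /h/ at distance 6.

d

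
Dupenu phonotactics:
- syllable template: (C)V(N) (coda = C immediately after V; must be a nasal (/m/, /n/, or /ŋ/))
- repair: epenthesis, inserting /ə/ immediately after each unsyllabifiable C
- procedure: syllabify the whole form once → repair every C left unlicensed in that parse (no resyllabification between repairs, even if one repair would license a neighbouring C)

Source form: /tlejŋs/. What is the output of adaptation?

təlejəŋəsə

The consonants /t/, /j/, /ŋ/, /s/ cannot be parsed into a legal (C)V(N) syllable (only a nasal (/m/, /n/, or /ŋ/) is licensed in coda position; onsets are limited to one consonant).
Epenthesis after each stranded consonant: /t/ → /tə/, /j/ → /jə/, /ŋ/ → /ŋə/, /s/ → /sə/.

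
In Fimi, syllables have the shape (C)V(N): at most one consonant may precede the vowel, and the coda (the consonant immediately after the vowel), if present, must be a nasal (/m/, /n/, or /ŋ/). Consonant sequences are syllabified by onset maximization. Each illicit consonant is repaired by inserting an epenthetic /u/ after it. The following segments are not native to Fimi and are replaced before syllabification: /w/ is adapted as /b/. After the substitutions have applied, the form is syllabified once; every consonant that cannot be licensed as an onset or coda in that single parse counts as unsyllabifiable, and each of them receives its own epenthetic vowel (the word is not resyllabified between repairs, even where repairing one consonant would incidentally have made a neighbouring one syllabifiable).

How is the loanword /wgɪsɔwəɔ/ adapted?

Substitution: /w/ → /b/, giving /bgɪsɔbəɔ/.
The consonants /b/ cannot be parsed into a legal (C)V(N) syllable (only a nasal (/m/, /n/, or /ŋ/) is licensed in coda position; onsets are limited to one consonant).
Each unlicensed consonant becomes the onset of a new syllable: /b/ → /bu/.

bugɪsɔbəɔ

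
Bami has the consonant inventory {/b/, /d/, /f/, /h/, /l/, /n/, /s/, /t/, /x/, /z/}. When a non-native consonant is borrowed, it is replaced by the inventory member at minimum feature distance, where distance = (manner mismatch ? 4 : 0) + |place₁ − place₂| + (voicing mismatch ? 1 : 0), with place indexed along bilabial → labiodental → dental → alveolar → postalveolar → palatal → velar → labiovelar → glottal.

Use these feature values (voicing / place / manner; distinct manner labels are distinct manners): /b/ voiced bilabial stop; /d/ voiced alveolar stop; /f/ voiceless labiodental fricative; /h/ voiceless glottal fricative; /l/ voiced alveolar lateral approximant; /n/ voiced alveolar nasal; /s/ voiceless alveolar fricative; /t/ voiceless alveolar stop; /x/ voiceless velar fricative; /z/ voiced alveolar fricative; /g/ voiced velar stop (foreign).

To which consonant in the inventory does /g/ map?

d

/d/ is closest: same manner (stop), place distance 3 (velar→alveolar), same voicing; total 3. Next closest is /t/ at distance 4.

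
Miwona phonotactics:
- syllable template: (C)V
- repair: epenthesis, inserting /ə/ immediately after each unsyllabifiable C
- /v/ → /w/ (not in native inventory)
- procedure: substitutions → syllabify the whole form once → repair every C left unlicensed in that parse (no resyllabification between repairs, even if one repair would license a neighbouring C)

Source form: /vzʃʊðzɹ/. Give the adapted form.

Substitution: /v/ → /w/, giving /wzʃʊðzɹ/.
Syllabifying with onset maximization leaves /w/, /z/, /ð/, /z/, /ɹ/ stranded (no codas are permitted; onsets are limited to one consonant).
Inserting the epenthetic vowel yields /w/ → /wə/, /z/ → /zə/, /ð/ → /ðə/, /z/ → /zə/, /ɹ/ → /ɹə/.

wəzəʃʊðəzəɹə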